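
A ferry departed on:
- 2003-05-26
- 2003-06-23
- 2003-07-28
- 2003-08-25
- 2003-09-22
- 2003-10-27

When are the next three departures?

Gaps: 28, 35, 28, 28, 35 days — a mix of 28 and 35. Every date is a Monday.
Each is the 4th Monday of its month.
November 2003 — 4th Monday is 2003-11-24.
4th Monday of December 2003: 2003-12-22.
4th Monday of January 2004: 2004-01-26.

2003-11-24, 2003-12-22, 2004-01-26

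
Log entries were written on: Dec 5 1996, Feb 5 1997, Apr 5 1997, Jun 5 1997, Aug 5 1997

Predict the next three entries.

Oct 5 1997, Dec 5 1997, Feb 5 1998

The day-of-month is always 5 (62, 59, 61, 61 days between events).
So this recurs on the 5th of every 2 months.
Next: October 1997 → Oct 5 1997.
Next: December 1997 → Dec 5 1997.
February 1998: Feb 5 1998.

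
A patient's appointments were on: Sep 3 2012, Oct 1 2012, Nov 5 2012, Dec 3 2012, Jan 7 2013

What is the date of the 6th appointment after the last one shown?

All dates are Mondays, 28, 35, 28, 35 days apart.
Specifically, the 1st Monday of each month.
February 2013 — 1st Monday is Feb 4 2013.
1st Monday of March 2013: Mar 4 2013.
April 2013 — 1st Monday is Apr 1 2013.
1st Monday of May 2013: May 6 2013.
June 2013 — 1st Monday is Jun 3 2013.
1st Monday of July 2013: Jul 1 2013.

Jul 1 2013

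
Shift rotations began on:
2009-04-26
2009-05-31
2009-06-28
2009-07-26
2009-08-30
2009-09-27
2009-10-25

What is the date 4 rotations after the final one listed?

2010-02-28

All Sundays; the gaps (35, 28, 28, 35, 28, 28) vary with month length.
This is the last Sunday of each month.
Last Sunday of November 2009: 2009-11-29.
Last Sunday of December 2009: 2009-12-27.
January 2010 ends with Sunday 2010-01-31.
February 2010 ends with Sunday 2010-02-28.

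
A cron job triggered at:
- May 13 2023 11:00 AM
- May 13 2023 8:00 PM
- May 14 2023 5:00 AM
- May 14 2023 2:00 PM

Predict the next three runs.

Gaps: 9, 9, 9 hours — each event is 9 hours after the previous one.
May 14 2023 2:00 PM + 9 h = May 14 2023 11:00 PM.
May 14 2023 11:00 PM + 9 h = May 15 2023 8:00 AM.
May 15 2023 8:00 AM + 9 h = May 15 2023 5:00 PM.

May 14 2023 11:00 PM, May 15 2023 8:00 AM, May 15 2023 5:00 PM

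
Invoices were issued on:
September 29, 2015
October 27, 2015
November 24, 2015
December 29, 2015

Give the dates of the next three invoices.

January 26, 2016; February 23, 2016; March 29, 2016

All Tuesdays; the gaps (28, 28, 35) vary with month length.
This is the last Tuesday of each month.
January 2016 ends with Tuesday January 26, 2016.
February 2016 ends with Tuesday February 23, 2016.
Last Tuesday of March 2016: March 29, 2016.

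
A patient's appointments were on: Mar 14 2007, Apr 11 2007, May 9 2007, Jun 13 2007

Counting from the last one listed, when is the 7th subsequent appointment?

All dates are Wednesdays, 28, 28, 35 days apart.
Specifically, the 2nd Wednesday of each month.
July 2007 — 2nd Wednesday is Jul 11 2007.
2nd Wednesday of August 2007: Aug 8 2007.
September 2007 — 2nd Wednesday is Sep 12 2007.
2nd Wednesday of October 2007: Oct 10 2007.
2nd Wednesday of November 2007: Nov 14 2007.
2nd Wednesday of December 2007: Dec 12 2007.
2nd Wednesday of January 2008: Jan 9 2008.

Jan 9 2008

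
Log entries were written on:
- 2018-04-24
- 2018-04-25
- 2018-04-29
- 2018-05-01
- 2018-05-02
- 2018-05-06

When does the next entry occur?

2018-05-08

Gaps: 1, 4, 2, 1, 4 days — not constant, but cyclic with period 3.
The events fall on every Tuesday, Wednesday and Sunday.
The following Tuesday is 2018-05-08.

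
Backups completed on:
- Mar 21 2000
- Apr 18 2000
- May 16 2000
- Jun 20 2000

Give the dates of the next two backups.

Jul 18 2000, Aug 15 2000

These are Tuesdays at 28- or 35-day spacing (28, 28, 35).
The pattern: 3rd Tuesday of the month.
3rd Tuesday of July 2000: Jul 18 2000.
August 2000 — 3rd Tuesday is Aug 15 2000.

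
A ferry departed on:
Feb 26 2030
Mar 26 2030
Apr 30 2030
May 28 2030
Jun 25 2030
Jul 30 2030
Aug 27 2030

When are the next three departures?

All Tuesdays; the gaps (28, 35, 28, 28, 35, 28) vary with month length.
This is the last Tuesday of each month.
Last Tuesday of September 2030: Sep 24 2030.
October 2030 ends with Tuesday Oct 29 2030.
November 2030 ends with Tuesday Nov 26 2030.

Sep 24 2030, Oct 29 2030, Nov 26 2030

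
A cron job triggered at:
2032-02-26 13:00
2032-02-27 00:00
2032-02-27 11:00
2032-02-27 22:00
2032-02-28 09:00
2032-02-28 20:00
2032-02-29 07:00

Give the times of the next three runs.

2032-02-29 18:00, 2032-03-01 05:00, 2032-03-01 16:00

Gaps: 11, 11, 11, 11, 11, 11 hours — each event is 11 hours after the previous one.
2032-02-29 07:00 + 11 h = 2032-02-29 18:00.
2032-02-29 18:00 + 11 h = 2032-03-01 05:00.
2032-03-01 05:00 + 11 h = 2032-03-01 16:00.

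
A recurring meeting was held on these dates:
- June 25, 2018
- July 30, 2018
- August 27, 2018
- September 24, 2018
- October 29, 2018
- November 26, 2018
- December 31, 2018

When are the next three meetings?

January 28, 2019; February 25, 2019; March 25, 2019

All Mondays; the gaps (35, 28, 28, 35, 28, 35) vary with month length.
This is the last Monday of each month.
Last Monday of January 2019: January 28, 2019.
February 2019 ends with Monday February 25, 2019.
Last Monday of March 2019: March 25, 2019.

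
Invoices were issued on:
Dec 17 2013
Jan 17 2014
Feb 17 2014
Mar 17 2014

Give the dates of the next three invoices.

Apr 17 2014, May 17 2014, Jun 17 2014

Gaps: 31, 31, 28 days — not constant. Every event is on the 17th of the month.
Pattern: the 17th of each month.
April 2014: Apr 17 2014.
May 2014: May 17 2014.
June 2014: Jun 17 2014.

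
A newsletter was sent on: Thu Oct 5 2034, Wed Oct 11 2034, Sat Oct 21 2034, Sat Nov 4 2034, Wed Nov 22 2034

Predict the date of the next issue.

Thu Dec 14 2034

Intervals are 6, 10, 14, 18 days — an arithmetic progression with common difference 4.
Next gap: 22 days. Wed Nov 22 2034 + 22 days = Thu Dec 14 2034.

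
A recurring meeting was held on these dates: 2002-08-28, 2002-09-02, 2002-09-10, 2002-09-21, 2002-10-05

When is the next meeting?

The spacing grows by 3 each time: 5, 8, 11, 14 days.
Next gap: 17 days. 2002-10-05 + 17 days = 2002-10-22.

2002-10-22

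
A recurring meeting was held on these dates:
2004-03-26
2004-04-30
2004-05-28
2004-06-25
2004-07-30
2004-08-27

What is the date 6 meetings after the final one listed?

All Fridays; the gaps (35, 28, 28, 35, 28) vary with month length.
This is the last Friday of each month.
Last Friday of September 2004: 2004-09-24.
October 2004 ends with Friday 2004-10-29.
Last Friday of November 2004: 2004-11-26.
Last Friday of December 2004: 2004-12-31.
Last Friday of January 2005: 2005-01-28.
February 2005 ends with Friday 2005-02-25.

2005-02-25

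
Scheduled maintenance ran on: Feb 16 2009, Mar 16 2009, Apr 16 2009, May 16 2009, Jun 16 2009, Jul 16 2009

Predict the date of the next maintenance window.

Each date is the 16th; the gaps (28, 31, 30, 31, 30) track the month lengths.
The rule is the 16th of each month.
Next: August 2009 → Aug 16 2009.

Aug 16 2009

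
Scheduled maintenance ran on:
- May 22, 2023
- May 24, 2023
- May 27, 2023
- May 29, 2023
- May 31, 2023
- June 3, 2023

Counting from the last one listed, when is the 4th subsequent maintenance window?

Every event lands on a Monday or Wednesday or Saturday (gaps cycle 2, 3, 2, 2, 3).
So the schedule is: every Monday, Wednesday and Saturday.
Next Monday: June 5, 2023.
Next Wednesday: June 7, 2023.
The following Saturday is June 10, 2023.
The following Monday is June 12, 2023.

June 12, 2023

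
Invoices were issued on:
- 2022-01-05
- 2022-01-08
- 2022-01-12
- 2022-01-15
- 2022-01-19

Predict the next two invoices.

2022-01-22, 2022-01-26

Every event lands on a Wednesday or Saturday (gaps cycle 3, 4, 3, 4).
So the schedule is: every Wednesday and Saturday.
The following Saturday is 2022-01-22.
Next Wednesday: 2022-01-26.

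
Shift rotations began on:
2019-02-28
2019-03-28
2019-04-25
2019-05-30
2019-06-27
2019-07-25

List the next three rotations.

These are Thursdays with 28, 28, 35, 28, 28-day gaps.
Each is the final Thursday of its month — 2019-05-30 is past the 28th, so '4th Thursday' doesn't fit.
August 2019 ends with Thursday 2019-08-29.
Last Thursday of September 2019: 2019-09-26.
October 2019 ends with Thursday 2019-10-31.

2019-08-29, 2019-09-26, 2019-10-31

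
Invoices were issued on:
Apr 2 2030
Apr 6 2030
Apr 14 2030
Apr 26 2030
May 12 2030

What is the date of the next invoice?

Jun 1 2030

Gaps: 4, 8, 12, 16 days — each gap is 4 larger than the previous one.
Next gap: 20 days. May 12 2030 + 20 days = Jun 1 2030.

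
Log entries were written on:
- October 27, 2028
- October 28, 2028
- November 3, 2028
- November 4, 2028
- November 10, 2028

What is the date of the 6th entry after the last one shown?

Gaps: 1, 6, 1, 6 days — not constant, but cyclic with period 2.
The events fall on every Friday and Saturday.
Next Saturday: November 11, 2028.
Next Friday: November 17, 2028.
Next Saturday: November 18, 2028.
The following Friday is November 24, 2028.
Next Saturday: November 25, 2028.
Next Friday: December 1, 2028.

December 1, 2028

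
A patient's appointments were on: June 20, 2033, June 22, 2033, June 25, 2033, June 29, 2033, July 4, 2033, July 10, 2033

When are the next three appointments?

July 17, 2033; July 25, 2033; August 3, 2033

The spacing grows by 1 each time: 2, 3, 4, 5, 6 days.
Next gap: 7 days. July 10, 2033 + 7 days = July 17, 2033.
Next gap: 8 days. July 17, 2033 + 8 days = July 25, 2033.
Next gap: 9 days. July 25, 2033 + 9 days = August 3, 2033.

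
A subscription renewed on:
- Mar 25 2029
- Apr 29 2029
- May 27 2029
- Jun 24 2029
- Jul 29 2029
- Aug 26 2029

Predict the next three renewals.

All Sundays; the gaps (35, 28, 28, 35, 28) vary with month length.
This is the last Sunday of each month.
Last Sunday of September 2029: Sep 30 2029.
Last Sunday of October 2029: Oct 28 2029.
November 2029 ends with Sunday Nov 25 2029.

Sep 30 2029, Oct 28 2029, Nov 25 2029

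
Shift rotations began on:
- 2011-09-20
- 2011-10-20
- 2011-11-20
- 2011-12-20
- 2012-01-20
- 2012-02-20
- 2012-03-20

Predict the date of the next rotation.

The day-of-month is always 20 (30, 31, 30, 31, 31, 29 days between events).
So this recurs on the 20th of each month.
Next: April 2012 → 2012-04-20.

2012-04-20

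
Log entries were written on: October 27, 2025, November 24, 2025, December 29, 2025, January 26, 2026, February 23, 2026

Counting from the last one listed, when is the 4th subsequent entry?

Every date is a Monday; gaps 28, 35, 28, 28 days.
Each is the last Monday of its month (at least one falls on the 29th or later, ruling out '4th Monday').
March 2026 ends with Monday March 30, 2026.
Last Monday of April 2026: April 27, 2026.
Last Monday of May 2026: May 25, 2026.
June 2026 ends with Monday June 29, 2026.

June 29, 2026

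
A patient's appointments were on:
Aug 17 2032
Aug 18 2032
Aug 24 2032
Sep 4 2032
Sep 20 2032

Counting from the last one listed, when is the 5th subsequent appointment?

Intervals are 1, 6, 11, 16 days — an arithmetic progression with common difference 5.
Next gap: 21 days. Sep 20 2032 + 21 days = Oct 11 2032.
Next gap: 26 days. Oct 11 2032 + 26 days = Nov 6 2032.
Next gap: 31 days. Nov 6 2032 + 31 days = Dec 7 2032.
Next gap: 36 days. Dec 7 2032 + 36 days = Jan 12 2033.
Next gap: 41 days. Jan 12 2033 + 41 days = Feb 22 2033.

Feb 22 2033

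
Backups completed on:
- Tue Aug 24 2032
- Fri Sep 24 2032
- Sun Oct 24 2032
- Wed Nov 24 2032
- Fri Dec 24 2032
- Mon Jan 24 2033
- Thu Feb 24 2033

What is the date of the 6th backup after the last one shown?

Wed Aug 24 2033

The day-of-month is always 24 (31, 30, 31, 30, 31, 31 days between events).
So this recurs on the 24th of each month.
March 2033: Thu Mar 24 2033.
Next: April 2033 → Sun Apr 24 2033.
Next: May 2033 → Tue May 24 2033.
June 2033: Fri Jun 24 2033.
July 2033: Sun Jul 24 2033.
Next: August 2033 → Wed Aug 24 2033.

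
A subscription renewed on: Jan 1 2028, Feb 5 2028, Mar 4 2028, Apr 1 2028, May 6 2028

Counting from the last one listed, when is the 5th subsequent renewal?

Gaps: 35, 28, 28, 35 days — a mix of 28 and 35. Every date is a Saturday.
Each is the 1st Saturday of its month.
1st Saturday of June 2028: Jun 3 2028.
1st Saturday of July 2028: Jul 1 2028.
1st Saturday of August 2028: Aug 5 2028.
September 2028 — 1st Saturday is Sep 2 2028.
1st Saturday of October 2028: Oct 7 2028.

Oct 7 2028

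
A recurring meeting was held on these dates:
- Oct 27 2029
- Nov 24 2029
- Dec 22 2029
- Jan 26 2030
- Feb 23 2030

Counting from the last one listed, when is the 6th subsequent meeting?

Aug 24 2030

Gaps: 28, 28, 35, 28 days — a mix of 28 and 35. Every date is a Saturday.
Each is the 4th Saturday of its month.
March 2030 — 4th Saturday is Mar 23 2030.
4th Saturday of April 2030: Apr 27 2030.
4th Saturday of May 2030: May 25 2030.
June 2030 — 4th Saturday is Jun 22 2030.
4th Saturday of July 2030: Jul 27 2030.
4th Saturday of August 2030: Aug 24 2030.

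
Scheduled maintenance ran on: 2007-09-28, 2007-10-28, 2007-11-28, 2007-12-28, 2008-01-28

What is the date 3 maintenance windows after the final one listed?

The day-of-month is always 28 (30, 31, 30, 31 days between events).
So this recurs on the 28th of each month.
February 2008: 2008-02-28.
March 2008: 2008-03-28.
Next: April 2008 → 2008-04-28.

2008-04-28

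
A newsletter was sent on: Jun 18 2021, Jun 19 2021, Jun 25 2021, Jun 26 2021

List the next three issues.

Every event lands on a Friday or Saturday (gaps cycle 1, 6, 1).
So the schedule is: every Friday and Saturday.
Next Friday: Jul 2 2021.
Next Saturday: Jul 3 2021.
The following Friday is Jul 9 2021.

Jul 2 2021, Jul 3 2021, Jul 9 2021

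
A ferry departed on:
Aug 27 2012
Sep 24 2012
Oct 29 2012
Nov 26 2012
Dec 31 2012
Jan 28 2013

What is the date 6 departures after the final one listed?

Jul 29 2013

All Mondays; the gaps (28, 35, 28, 35, 28) vary with month length.
This is the last Monday of each month.
Last Monday of February 2013: Feb 25 2013.
March 2013 ends with Monday Mar 25 2013.
April 2013 ends with Monday Apr 29 2013.
May 2013 ends with Monday May 27 2013.
June 2013 ends with Monday Jun 24 2013.
July 2013 ends with Monday Jul 29 2013.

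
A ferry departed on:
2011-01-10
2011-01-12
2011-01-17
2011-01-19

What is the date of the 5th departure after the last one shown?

Gaps: 2, 5, 2 days — not constant, but cyclic with period 2.
The events fall on every Monday and Wednesday.
Next Monday: 2011-01-24.
Next Wednesday: 2011-01-26.
Next Monday: 2011-01-31.
The following Wednesday is 2011-02-02.
Next Monday: 2011-02-07.

2011-02-07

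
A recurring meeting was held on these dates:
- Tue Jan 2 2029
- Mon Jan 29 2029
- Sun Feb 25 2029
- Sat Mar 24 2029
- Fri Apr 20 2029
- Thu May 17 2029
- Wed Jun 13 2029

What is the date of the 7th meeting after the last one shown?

Gaps between consecutive events: 27, 27, 27, 27, 27, 27 days — a constant 27-day interval.
Wed Jun 13 2029 + 27 days = Tue Jul 10 2029.
Tue Jul 10 2029 + 27 days = Mon Aug 6 2029.
Mon Aug 6 2029 + 27 days = Sun Sep 2 2029.
Sun Sep 2 2029 + 27 days = Sat Sep 29 2029.
Sat Sep 29 2029 + 27 days = Fri Oct 26 2029.
Fri Oct 26 2029 + 27 days = Thu Nov 22 2029.
Thu Nov 22 2029 + 27 days = Wed Dec 19 2029.

Wed Dec 19 2029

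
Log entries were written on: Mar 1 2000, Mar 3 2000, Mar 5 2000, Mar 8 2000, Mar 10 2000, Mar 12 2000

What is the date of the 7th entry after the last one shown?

Mar 29 2000

Every event lands on a Wednesday or Friday or Sunday (gaps cycle 2, 2, 3, 2, 2).
So the schedule is: every Wednesday, Friday and Sunday.
Next Wednesday: Mar 15 2000.
Next Friday: Mar 17 2000.
The following Sunday is Mar 19 2000.
The following Wednesday is Mar 22 2000.
Next Friday: Mar 24 2000.
The following Sunday is Mar 26 2000.
The following Wednesday is Mar 29 2000.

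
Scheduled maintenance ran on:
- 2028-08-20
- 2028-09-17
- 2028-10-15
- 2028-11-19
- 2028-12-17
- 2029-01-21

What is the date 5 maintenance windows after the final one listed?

2029-06-17

These are Sundays at 28- or 35-day spacing (28, 28, 35, 28, 35).
The pattern: 3rd Sunday of the month.
February 2029 — 3rd Sunday is 2029-02-18.
March 2029 — 3rd Sunday is 2029-03-18.
3rd Sunday of April 2029: 2029-04-15.
May 2029 — 3rd Sunday is 2029-05-20.
3rd Sunday of June 2029: 2029-06-17.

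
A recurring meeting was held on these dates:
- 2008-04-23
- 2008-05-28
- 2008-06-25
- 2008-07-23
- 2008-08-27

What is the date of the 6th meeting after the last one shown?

These are Wednesdays at 28- or 35-day spacing (35, 28, 28, 35).
The pattern: 4th Wednesday of the month.
September 2008 — 4th Wednesday is 2008-09-24.
October 2008 — 4th Wednesday is 2008-10-22.
November 2008 — 4th Wednesday is 2008-11-26.
4th Wednesday of December 2008: 2008-12-24.
January 2009 — 4th Wednesday is 2009-01-28.
February 2009 — 4th Wednesday is 2009-02-25.

2009-02-25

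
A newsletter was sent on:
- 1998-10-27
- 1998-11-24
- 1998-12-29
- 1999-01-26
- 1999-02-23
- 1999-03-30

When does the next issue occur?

All Tuesdays; the gaps (28, 35, 28, 28, 35) vary with month length.
This is the last Tuesday of each month.
Last Tuesday of April 1999: 1999-04-27.

1999-04-27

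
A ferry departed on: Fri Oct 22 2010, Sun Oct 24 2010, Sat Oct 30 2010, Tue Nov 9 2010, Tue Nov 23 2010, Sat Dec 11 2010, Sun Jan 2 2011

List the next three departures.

Fri Jan 28 2011, Sun Feb 27 2011, Sat Apr 2 2011

Gaps: 2, 6, 10, 14, 18, 22 days — each gap is 4 larger than the previous one.
Next gap: 26 days. Sun Jan 2 2011 + 26 days = Fri Jan 28 2011.
Next gap: 30 days. Fri Jan 28 2011 + 30 days = Sun Feb 27 2011.
Next gap: 34 days. Sun Feb 27 2011 + 34 days = Sat Apr 2 2011.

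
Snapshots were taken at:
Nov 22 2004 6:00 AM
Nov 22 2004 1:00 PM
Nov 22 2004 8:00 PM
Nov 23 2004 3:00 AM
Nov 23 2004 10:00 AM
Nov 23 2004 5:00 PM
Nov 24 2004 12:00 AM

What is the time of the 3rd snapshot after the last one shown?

The interval is a steady 7 hours (7, 7, 7, 7, 7, 7).
Nov 24 2004 12:00 AM + 7 h = Nov 24 2004 7:00 AM.
Nov 24 2004 7:00 AM + 7 h = Nov 24 2004 2:00 PM.
Nov 24 2004 2:00 PM + 7 h = Nov 24 2004 9:00 PM.

Nov 24 2004 9:00 PM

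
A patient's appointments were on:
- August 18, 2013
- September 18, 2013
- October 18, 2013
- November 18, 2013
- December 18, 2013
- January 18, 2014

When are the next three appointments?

February 18, 2014; March 18, 2014; April 18, 2014

The day-of-month is always 18 (31, 30, 31, 30, 31 days between events).
So this recurs on the 18th of each month.
Next: February 2014 → February 18, 2014.
Next: March 2014 → March 18, 2014.
Next: April 2014 → April 18, 2014.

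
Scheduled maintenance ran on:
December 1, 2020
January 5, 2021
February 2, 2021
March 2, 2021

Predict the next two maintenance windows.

April 6, 2021; May 4, 2021

These are Tuesdays at 28- or 35-day spacing (35, 28, 28).
The pattern: 1st Tuesday of the month.
1st Tuesday of April 2021: April 6, 2021.
May 2021 — 1st Tuesday is May 4, 2021.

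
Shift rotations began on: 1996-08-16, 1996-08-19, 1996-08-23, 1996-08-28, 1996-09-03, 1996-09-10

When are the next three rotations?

The spacing grows by 1 each time: 3, 4, 5, 6, 7 days.
Next gap: 8 days. 1996-09-10 + 8 days = 1996-09-18.
Next gap: 9 days. 1996-09-18 + 9 days = 1996-09-27.
Next gap: 10 days. 1996-09-27 + 10 days = 1996-10-07.

1996-09-18, 1996-09-27, 1996-10-07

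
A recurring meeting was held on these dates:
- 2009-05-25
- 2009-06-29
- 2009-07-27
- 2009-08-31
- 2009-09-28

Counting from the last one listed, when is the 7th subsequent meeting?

2010-04-26

Every date is a Monday; gaps 35, 28, 35, 28 days.
Each is the last Monday of its month (at least one falls on the 29th or later, ruling out '4th Monday').
Last Monday of October 2009: 2009-10-26.
November 2009 ends with Monday 2009-11-30.
December 2009 ends with Monday 2009-12-28.
Last Monday of January 2010: 2010-01-25.
Last Monday of February 2010: 2010-02-22.
March 2010 ends with Monday 2010-03-29.
Last Monday of April 2010: 2010-04-26.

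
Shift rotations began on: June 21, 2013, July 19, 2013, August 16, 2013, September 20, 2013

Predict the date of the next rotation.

October 18, 2013

Gaps: 28, 28, 35 days — a mix of 28 and 35. Every date is a Friday.
Each is the 3rd Friday of its month.
October 2013 — 3rd Friday is October 18, 2013.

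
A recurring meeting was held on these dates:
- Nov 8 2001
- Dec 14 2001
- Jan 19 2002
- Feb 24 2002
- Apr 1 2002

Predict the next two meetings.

May 7 2002, Jun 12 2002

The spacing is 36, 36, 36, 36 days — always 36 days.
Apr 1 2002 + 36 days = May 7 2002.
May 7 2002 + 36 days = Jun 12 2002.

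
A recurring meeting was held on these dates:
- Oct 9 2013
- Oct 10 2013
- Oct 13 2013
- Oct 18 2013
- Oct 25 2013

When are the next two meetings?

Nov 3 2013, Nov 14 2013

The spacing grows by 2 each time: 1, 3, 5, 7 days.
Next gap: 9 days. Oct 25 2013 + 9 days = Nov 3 2013.
Next gap: 11 days. Nov 3 2013 + 11 days = Nov 14 2013.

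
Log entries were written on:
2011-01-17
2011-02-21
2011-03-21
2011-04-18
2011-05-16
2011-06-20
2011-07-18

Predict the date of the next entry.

2011-08-15

All dates are Mondays, 35, 28, 28, 28, 35, 28 days apart.
Specifically, the 3rd Monday of each month.
3rd Monday of August 2011: 2011-08-15.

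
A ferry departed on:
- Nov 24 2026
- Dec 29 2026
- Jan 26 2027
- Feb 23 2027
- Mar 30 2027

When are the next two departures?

All Tuesdays; the gaps (35, 28, 28, 35) vary with month length.
This is the last Tuesday of each month.
April 2027 ends with Tuesday Apr 27 2027.
Last Tuesday of May 2027: May 25 2027.

Apr 27 2027, May 25 2027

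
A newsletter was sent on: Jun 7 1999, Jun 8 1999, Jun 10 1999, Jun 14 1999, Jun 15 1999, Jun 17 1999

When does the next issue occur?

Jun 21 1999

The gap pattern 1, 2, 4, 1, 2 repeats every 3 events.
These are the Mondays, Tuesdays and Thursdays of each week.
Next Monday: Jun 21 1999.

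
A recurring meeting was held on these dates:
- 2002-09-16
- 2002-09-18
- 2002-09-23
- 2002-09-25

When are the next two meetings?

The gap pattern 2, 5, 2 repeats every 2 events.
These are the Mondays and Wednesdays of each week.
Next Monday: 2002-09-30.
The following Wednesday is 2002-10-02.

2002-09-30, 2002-10-02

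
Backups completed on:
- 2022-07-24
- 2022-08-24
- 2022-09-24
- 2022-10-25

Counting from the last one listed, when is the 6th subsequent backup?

2023-04-29

Gaps between consecutive events: 31, 31, 31 days — a constant 31-day interval.
2022-10-25 + 31 days = 2022-11-25.
2022-11-25 + 31 days = 2022-12-26.
2022-12-26 + 31 days = 2023-01-26.
2023-01-26 + 31 days = 2023-02-26.
2023-02-26 + 31 days = 2023-03-29.
2023-03-29 + 31 days = 2023-04-29.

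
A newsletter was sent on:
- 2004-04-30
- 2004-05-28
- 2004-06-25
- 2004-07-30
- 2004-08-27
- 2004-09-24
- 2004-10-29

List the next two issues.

Every date is a Friday; gaps 28, 28, 35, 28, 28, 35 days.
Each is the last Friday of its month (at least one falls on the 29th or later, ruling out '4th Friday').
November 2004 ends with Friday 2004-11-26.
Last Friday of December 2004: 2004-12-31.

2004-11-26, 2004-12-31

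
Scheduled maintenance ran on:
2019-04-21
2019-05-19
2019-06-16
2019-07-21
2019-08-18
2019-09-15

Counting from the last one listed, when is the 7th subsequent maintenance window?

2020-04-19

Gaps: 28, 28, 35, 28, 28 days — a mix of 28 and 35. Every date is a Sunday.
Each is the 3rd Sunday of its month.
3rd Sunday of October 2019: 2019-10-20.
November 2019 — 3rd Sunday is 2019-11-17.
3rd Sunday of December 2019: 2019-12-15.
3rd Sunday of January 2020: 2020-01-19.
3rd Sunday of February 2020: 2020-02-16.
March 2020 — 3rd Sunday is 2020-03-15.
April 2020 — 3rd Sunday is 2020-04-19.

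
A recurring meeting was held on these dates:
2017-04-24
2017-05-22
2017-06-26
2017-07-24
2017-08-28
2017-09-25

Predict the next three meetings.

These are Mondays at 28- or 35-day spacing (28, 35, 28, 35, 28).
The pattern: 4th Monday of the month.
October 2017 — 4th Monday is 2017-10-23.
November 2017 — 4th Monday is 2017-11-27.
4th Monday of December 2017: 2017-12-25.

2017-10-23, 2017-11-27, 2017-12-25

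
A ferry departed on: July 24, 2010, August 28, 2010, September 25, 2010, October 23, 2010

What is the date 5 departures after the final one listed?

All dates are Saturdays, 35, 28, 28 days apart.
Specifically, the 4th Saturday of each month.
4th Saturday of November 2010: November 27, 2010.
4th Saturday of December 2010: December 25, 2010.
4th Saturday of January 2011: January 22, 2011.
4th Saturday of February 2011: February 26, 2011.
March 2011 — 4th Saturday is March 26, 2011.

March 26, 2011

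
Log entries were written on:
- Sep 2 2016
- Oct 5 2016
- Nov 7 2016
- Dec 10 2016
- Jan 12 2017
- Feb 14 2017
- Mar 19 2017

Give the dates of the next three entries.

Gaps between consecutive events: 33, 33, 33, 33, 33, 33 days — a constant 33-day interval.
Mar 19 2017 + 33 days = Apr 21 2017.
Apr 21 2017 + 33 days = May 24 2017.
May 24 2017 + 33 days = Jun 26 2017.

Apr 21 2017, May 24 2017, Jun 26 2017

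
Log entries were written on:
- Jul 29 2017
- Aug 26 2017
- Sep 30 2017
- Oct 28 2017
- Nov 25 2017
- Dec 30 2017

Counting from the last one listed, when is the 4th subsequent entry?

All Saturdays; the gaps (28, 35, 28, 28, 35) vary with month length.
This is the last Saturday of each month.
January 2018 ends with Saturday Jan 27 2018.
February 2018 ends with Saturday Feb 24 2018.
March 2018 ends with Saturday Mar 31 2018.
Last Saturday of April 2018: Apr 28 2018.

Apr 28 2018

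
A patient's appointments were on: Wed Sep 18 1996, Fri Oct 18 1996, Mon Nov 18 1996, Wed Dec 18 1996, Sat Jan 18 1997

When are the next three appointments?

The day-of-month is always 18 (30, 31, 30, 31 days between events).
So this recurs on the 18th of each month.
February 1997: Tue Feb 18 1997.
Next: March 1997 → Tue Mar 18 1997.
Next: April 1997 → Fri Apr 18 1997.

Tue Feb 18 1997, Tue Mar 18 1997, Fri Apr 18 1997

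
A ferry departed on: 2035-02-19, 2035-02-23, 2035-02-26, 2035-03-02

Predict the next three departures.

2035-03-05, 2035-03-09, 2035-03-12

Every event lands on a Monday or Friday (gaps cycle 4, 3, 4).
So the schedule is: every Monday and Friday.
The following Monday is 2035-03-05.
Next Friday: 2035-03-09.
Next Monday: 2035-03-12.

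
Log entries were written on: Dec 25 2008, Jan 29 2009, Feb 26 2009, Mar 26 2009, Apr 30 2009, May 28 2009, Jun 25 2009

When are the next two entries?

Jul 30 2009, Aug 27 2009

These are Thursdays with 35, 28, 28, 35, 28, 28-day gaps.
Each is the final Thursday of its month — Jan 29 2009 is past the 28th, so '4th Thursday' doesn't fit.
July 2009 ends with Thursday Jul 30 2009.
August 2009 ends with Thursday Aug 27 2009.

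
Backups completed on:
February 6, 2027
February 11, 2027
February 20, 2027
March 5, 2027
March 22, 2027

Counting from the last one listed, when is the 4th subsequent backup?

July 8, 2027

Intervals are 5, 9, 13, 17 days — an arithmetic progression with common difference 4.
Next gap: 21 days. March 22, 2027 + 21 days = April 12, 2027.
Next gap: 25 days. April 12, 2027 + 25 days = May 7, 2027.
Next gap: 29 days. May 7, 2027 + 29 days = June 5, 2027.
Next gap: 33 days. June 5, 2027 + 33 days = July 8, 2027.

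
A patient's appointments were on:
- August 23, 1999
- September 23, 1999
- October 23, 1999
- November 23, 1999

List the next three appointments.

The day-of-month is always 23 (31, 30, 31 days between events).
So this recurs on the 23rd of each month.
Next: December 1999 → December 23, 1999.
Next: January 2000 → January 23, 2000.
Next: February 2000 → February 23, 2000.

December 23, 1999; January 23, 2000; February 23, 2000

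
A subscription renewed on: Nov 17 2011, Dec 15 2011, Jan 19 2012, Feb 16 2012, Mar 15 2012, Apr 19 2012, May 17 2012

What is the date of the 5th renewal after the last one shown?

Oct 18 2012

All dates are Thursdays, 28, 35, 28, 28, 35, 28 days apart.
Specifically, the 3rd Thursday of each month.
3rd Thursday of June 2012: Jun 21 2012.
July 2012 — 3rd Thursday is Jul 19 2012.
3rd Thursday of August 2012: Aug 16 2012.
3rd Thursday of September 2012: Sep 20 2012.
3rd Thursday of October 2012: Oct 18 2012.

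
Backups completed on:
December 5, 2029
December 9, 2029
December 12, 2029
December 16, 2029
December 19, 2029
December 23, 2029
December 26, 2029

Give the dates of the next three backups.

The gap pattern 4, 3, 4, 3, 4, 3 repeats every 2 events.
These are the Wednesdays and Sundays of each week.
The following Sunday is December 30, 2029.
Next Wednesday: January 2, 2030.
The following Sunday is January 6, 2030.

December 30, 2029; January 2, 2030; January 6, 2030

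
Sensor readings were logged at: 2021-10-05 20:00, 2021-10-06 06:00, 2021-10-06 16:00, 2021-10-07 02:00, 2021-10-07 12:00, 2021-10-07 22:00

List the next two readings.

2021-10-08 08:00, 2021-10-08 18:00

Spacing: 10, 10, 10, 10, 10 h — constant 10 h.
2021-10-07 22:00 + 10 h = 2021-10-08 08:00.
2021-10-08 08:00 + 10 h = 2021-10-08 18:00.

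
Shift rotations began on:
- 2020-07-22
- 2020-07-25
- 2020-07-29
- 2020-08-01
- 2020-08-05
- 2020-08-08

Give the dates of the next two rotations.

2020-08-12, 2020-08-15

The gap pattern 3, 4, 3, 4, 3 repeats every 2 events.
These are the Wednesdays and Saturdays of each week.
Next Wednesday: 2020-08-12.
Next Saturday: 2020-08-15.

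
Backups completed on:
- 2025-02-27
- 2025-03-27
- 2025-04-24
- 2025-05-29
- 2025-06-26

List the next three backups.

Every date is a Thursday; gaps 28, 28, 35, 28 days.
Each is the last Thursday of its month (at least one falls on the 29th or later, ruling out '4th Thursday').
July 2025 ends with Thursday 2025-07-31.
Last Thursday of August 2025: 2025-08-28.
September 2025 ends with Thursday 2025-09-25.

2025-07-31, 2025-08-28, 2025-09-25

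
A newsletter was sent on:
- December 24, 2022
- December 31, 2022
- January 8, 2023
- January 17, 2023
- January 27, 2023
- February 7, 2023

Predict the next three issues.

Gaps: 7, 8, 9, 10, 11 days — each gap is 1 larger than the previous one.
Next gap: 12 days. February 7, 2023 + 12 days = February 19, 2023.
Next gap: 13 days. February 19, 2023 + 13 days = March 4, 2023.
Next gap: 14 days. March 4, 2023 + 14 days = March 18, 2023.

February 19, 2023; March 4, 2023; March 18, 2023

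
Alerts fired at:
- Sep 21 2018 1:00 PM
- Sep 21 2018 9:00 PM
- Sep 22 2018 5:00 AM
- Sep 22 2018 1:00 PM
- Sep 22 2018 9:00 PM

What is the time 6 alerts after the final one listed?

Sep 24 2018 9:00 PM

The interval is a steady 8 hours (8, 8, 8, 8).
Sep 22 2018 9:00 PM + 8 h = Sep 23 2018 5:00 AM.
Sep 23 2018 5:00 AM + 8 h = Sep 23 2018 1:00 PM.
Sep 23 2018 1:00 PM + 8 h = Sep 23 2018 9:00 PM.
Sep 23 2018 9:00 PM + 8 h = Sep 24 2018 5:00 AM.
Sep 24 2018 5:00 AM + 8 h = Sep 24 2018 1:00 PM.
Sep 24 2018 1:00 PM + 8 h = Sep 24 2018 9:00 PM.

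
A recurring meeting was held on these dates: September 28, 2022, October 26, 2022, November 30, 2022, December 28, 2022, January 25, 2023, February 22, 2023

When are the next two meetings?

All Wednesdays; the gaps (28, 35, 28, 28, 28) vary with month length.
This is the last Wednesday of each month.
Last Wednesday of March 2023: March 29, 2023.
Last Wednesday of April 2023: April 26, 2023.

March 29, 2023; April 26, 2023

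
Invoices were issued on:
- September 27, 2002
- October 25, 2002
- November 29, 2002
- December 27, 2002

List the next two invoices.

January 31, 2003; February 28, 2003

These are Fridays with 28, 35, 28-day gaps.
Each is the final Friday of its month — November 29, 2002 is past the 28th, so '4th Friday' doesn't fit.
January 2003 ends with Friday January 31, 2003.
February 2003 ends with Friday February 28, 2003.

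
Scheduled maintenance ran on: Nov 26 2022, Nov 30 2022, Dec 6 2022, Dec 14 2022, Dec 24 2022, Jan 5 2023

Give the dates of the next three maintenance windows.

Intervals are 4, 6, 8, 10, 12 days — an arithmetic progression with common difference 2.
Next gap: 14 days. Jan 5 2023 + 14 days = Jan 19 2023.
Next gap: 16 days. Jan 19 2023 + 16 days = Feb 4 2023.
Next gap: 18 days. Feb 4 2023 + 18 days = Feb 22 2023.

Jan 19 2023, Feb 4 2023, Feb 22 2023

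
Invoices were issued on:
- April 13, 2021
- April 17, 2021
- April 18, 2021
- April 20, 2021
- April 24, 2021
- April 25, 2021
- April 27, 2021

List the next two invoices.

May 1, 2021; May 2, 2021

Gaps: 4, 1, 2, 4, 1, 2 days — not constant, but cyclic with period 3.
The events fall on every Tuesday, Saturday and Sunday.
Next Saturday: May 1, 2021.
Next Sunday: May 2, 2021.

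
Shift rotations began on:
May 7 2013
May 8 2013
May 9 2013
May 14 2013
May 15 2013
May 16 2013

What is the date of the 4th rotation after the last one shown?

Every event lands on a Tuesday or Wednesday or Thursday (gaps cycle 1, 1, 5, 1, 1).
So the schedule is: every Tuesday, Wednesday and Thursday.
The following Tuesday is May 21 2013.
The following Wednesday is May 22 2013.
Next Thursday: May 23 2013.
Next Tuesday: May 28 2013.

May 28 2013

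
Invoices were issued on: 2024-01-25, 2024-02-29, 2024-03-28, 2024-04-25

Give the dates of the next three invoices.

All Thursdays; the gaps (35, 28, 28) vary with month length.
This is the last Thursday of each month.
Last Thursday of May 2024: 2024-05-30.
Last Thursday of June 2024: 2024-06-27.
July 2024 ends with Thursday 2024-07-25.

2024-05-30, 2024-06-27, 2024-07-25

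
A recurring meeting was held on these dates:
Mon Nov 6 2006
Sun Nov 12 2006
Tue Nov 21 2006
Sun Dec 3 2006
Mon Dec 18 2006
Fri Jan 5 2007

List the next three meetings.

Fri Jan 26 2007, Mon Feb 19 2007, Sun Mar 18 2007

Intervals are 6, 9, 12, 15, 18 days — an arithmetic progression with common difference 3.
Next gap: 21 days. Fri Jan 5 2007 + 21 days = Fri Jan 26 2007.
Next gap: 24 days. Fri Jan 26 2007 + 24 days = Mon Feb 19 2007.
Next gap: 27 days. Mon Feb 19 2007 + 27 days = Sun Mar 18 2007.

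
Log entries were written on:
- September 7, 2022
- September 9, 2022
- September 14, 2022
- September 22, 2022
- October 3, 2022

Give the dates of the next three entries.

October 17, 2022; November 3, 2022; November 23, 2022

Gaps: 2, 5, 8, 11 days — each gap is 3 larger than the previous one.
Next gap: 14 days. October 3, 2022 + 14 days = October 17, 2022.
Next gap: 17 days. October 17, 2022 + 17 days = November 3, 2022.
Next gap: 20 days. November 3, 2022 + 20 days = November 23, 2022.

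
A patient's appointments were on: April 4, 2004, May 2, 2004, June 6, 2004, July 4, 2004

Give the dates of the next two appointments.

August 1, 2004; September 5, 2004

Gaps: 28, 35, 28 days — a mix of 28 and 35. Every date is a Sunday.
Each is the 1st Sunday of its month.
1st Sunday of August 2004: August 1, 2004.
1st Sunday of September 2004: September 5, 2004.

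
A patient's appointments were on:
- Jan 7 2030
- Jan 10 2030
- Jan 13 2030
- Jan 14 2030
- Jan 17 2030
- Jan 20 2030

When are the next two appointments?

Every event lands on a Monday or Thursday or Sunday (gaps cycle 3, 3, 1, 3, 3).
So the schedule is: every Monday, Thursday and Sunday.
Next Monday: Jan 21 2030.
The following Thursday is Jan 24 2030.

Jan 21 2030, Jan 24 2030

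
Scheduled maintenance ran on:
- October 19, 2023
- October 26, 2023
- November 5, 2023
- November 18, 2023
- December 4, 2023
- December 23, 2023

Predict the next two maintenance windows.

January 14, 2024; February 8, 2024

Gaps: 7, 10, 13, 16, 19 days — each gap is 3 larger than the previous one.
Next gap: 22 days. December 23, 2023 + 22 days = January 14, 2024.
Next gap: 25 days. January 14, 2024 + 25 days = February 8, 2024.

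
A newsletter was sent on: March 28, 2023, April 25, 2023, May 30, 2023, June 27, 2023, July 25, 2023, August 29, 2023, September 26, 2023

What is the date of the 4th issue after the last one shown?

All Tuesdays; the gaps (28, 35, 28, 28, 35, 28) vary with month length.
This is the last Tuesday of each month.
Last Tuesday of October 2023: October 31, 2023.
November 2023 ends with Tuesday November 28, 2023.
December 2023 ends with Tuesday December 26, 2023.
Last Tuesday of January 2024: January 30, 2024.

January 30, 2024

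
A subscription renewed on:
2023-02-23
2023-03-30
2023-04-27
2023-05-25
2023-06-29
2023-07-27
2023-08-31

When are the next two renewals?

2023-09-28, 2023-10-26

These are Thursdays with 35, 28, 28, 35, 28, 35-day gaps.
Each is the final Thursday of its month — 2023-03-30 is past the 28th, so '4th Thursday' doesn't fit.
Last Thursday of September 2023: 2023-09-28.
October 2023 ends with Thursday 2023-10-26.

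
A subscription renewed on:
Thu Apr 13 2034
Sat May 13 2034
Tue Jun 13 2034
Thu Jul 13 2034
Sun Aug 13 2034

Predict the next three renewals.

The day-of-month is always 13 (30, 31, 30, 31 days between events).
So this recurs on the 13th of each month.
September 2034: Wed Sep 13 2034.
October 2034: Fri Oct 13 2034.
November 2034: Mon Nov 13 2034.

Wed Sep 13 2034, Fri Oct 13 2034, Mon Nov 13 2034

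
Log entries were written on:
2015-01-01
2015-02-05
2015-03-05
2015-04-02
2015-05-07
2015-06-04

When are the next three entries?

All dates are Thursdays, 35, 28, 28, 35, 28 days apart.
Specifically, the 1st Thursday of each month.
July 2015 — 1st Thursday is 2015-07-02.
1st Thursday of August 2015: 2015-08-06.
September 2015 — 1st Thursday is 2015-09-03.

2015-07-02, 2015-08-06, 2015-09-03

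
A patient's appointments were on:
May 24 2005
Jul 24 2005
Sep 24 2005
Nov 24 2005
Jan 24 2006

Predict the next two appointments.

Mar 24 2006, May 24 2006

Gaps: 61, 62, 61, 61 days — not constant. Every event is on the 24th of the month.
Pattern: the 24th of every 2 months.
March 2006: Mar 24 2006.
May 2006: May 24 2006.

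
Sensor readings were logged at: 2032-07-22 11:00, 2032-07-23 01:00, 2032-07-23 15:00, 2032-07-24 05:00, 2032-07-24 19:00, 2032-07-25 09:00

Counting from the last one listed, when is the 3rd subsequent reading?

Spacing: 14, 14, 14, 14, 14 h — constant 14 h.
2032-07-25 09:00 + 14 h = 2032-07-25 23:00.
2032-07-25 23:00 + 14 h = 2032-07-26 13:00.
2032-07-26 13:00 + 14 h = 2032-07-27 03:00.

2032-07-27 03:00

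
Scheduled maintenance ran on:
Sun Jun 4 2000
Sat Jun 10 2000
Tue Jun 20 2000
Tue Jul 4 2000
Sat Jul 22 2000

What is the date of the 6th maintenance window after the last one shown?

Intervals are 6, 10, 14, 18 days — an arithmetic progression with common difference 4.
Next gap: 22 days. Sat Jul 22 2000 + 22 days = Sun Aug 13 2000.
Next gap: 26 days. Sun Aug 13 2000 + 26 days = Fri Sep 8 2000.
Next gap: 30 days. Fri Sep 8 2000 + 30 days = Sun Oct 8 2000.
Next gap: 34 days. Sun Oct 8 2000 + 34 days = Sat Nov 11 2000.
Next gap: 38 days. Sat Nov 11 2000 + 38 days = Tue Dec 19 2000.
Next gap: 42 days. Tue Dec 19 2000 + 42 days = Tue Jan 30 2001.

Tue Jan 30 2001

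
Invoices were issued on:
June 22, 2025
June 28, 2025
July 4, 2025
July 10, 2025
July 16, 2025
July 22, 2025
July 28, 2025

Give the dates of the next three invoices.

Gaps between consecutive events: 6, 6, 6, 6, 6, 6 days — a constant 6-day interval.
July 28, 2025 + 6 days = August 3, 2025.
August 3, 2025 + 6 days = August 9, 2025.
August 9, 2025 + 6 days = August 15, 2025.

August 3, 2025; August 9, 2025; August 15, 2025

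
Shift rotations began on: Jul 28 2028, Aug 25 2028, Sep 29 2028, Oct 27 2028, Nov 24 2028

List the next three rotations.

These are Fridays with 28, 35, 28, 28-day gaps.
Each is the final Friday of its month — Sep 29 2028 is past the 28th, so '4th Friday' doesn't fit.
Last Friday of December 2028: Dec 29 2028.
Last Friday of January 2029: Jan 26 2029.
February 2029 ends with Friday Feb 23 2029.

Dec 29 2028, Jan 26 2029, Feb 23 2029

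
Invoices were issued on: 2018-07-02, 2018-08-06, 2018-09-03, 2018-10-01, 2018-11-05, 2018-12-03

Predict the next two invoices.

2019-01-07, 2019-02-04

These are Mondays at 28- or 35-day spacing (35, 28, 28, 35, 28).
The pattern: 1st Monday of the month.
January 2019 — 1st Monday is 2019-01-07.
February 2019 — 1st Monday is 2019-02-04.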